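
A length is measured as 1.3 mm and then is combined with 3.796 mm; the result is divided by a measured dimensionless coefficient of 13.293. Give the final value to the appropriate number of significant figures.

1.3 mm + 3.796 mm = 5.096 mm; the sum is limited to 1 decimal place (2 s.f.).
Carrying full precision, 5.096 ÷ 13.293 = 0.383359662981… mm; 13.293 has 5 s.f., so the result keeps min(2, 5) = 2 s.f.
Rounded to 2 significant figures: 0.38 mm.

0.38 mm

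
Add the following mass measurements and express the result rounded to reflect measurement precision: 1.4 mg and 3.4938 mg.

4.9 mg

1.4 mg + 3.4938 mg = 4.8938 mg.
Addition/subtraction keeps the fewest decimal places: 1.4 → 1 decimal place, 3.4938 → 4 decimal places; limit is 1.
Rounded to 1 decimal place: 4.9 mg.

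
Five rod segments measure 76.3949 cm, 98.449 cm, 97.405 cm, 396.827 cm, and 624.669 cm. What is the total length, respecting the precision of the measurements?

76.3949 cm + 98.449 cm + 97.405 cm + 396.827 cm + 624.669 cm = 1293.7449 cm.
Addition/subtraction keeps the fewest decimal places: 76.3949 → 4 decimal places, 98.449 → 3 decimal places, 97.405 → 3 decimal places, 396.827 → 3 decimal places, 624.669 → 3 decimal places; limit is 3.
Rounded to 3 decimal places: 1.293745 × 10³ cm.

1.293745 × 10³ cm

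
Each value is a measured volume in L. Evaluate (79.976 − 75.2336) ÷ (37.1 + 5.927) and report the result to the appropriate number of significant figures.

0.110

79.976 − 75.2336 = 4.7424, limited to 3 d.p. → 4 s.f.; 37.1 + 5.927 = 43.027, limited to 1 d.p. → 3 s.f.
Carrying full precision, 4.7424 ÷ 43.027 = 0.110219164711…; keep min(4, 3) = 3 s.f.
Rounded to 3 significant figures: 0.110.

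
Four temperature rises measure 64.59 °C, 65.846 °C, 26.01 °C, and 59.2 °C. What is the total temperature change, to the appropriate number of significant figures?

64.59 °C + 65.846 °C + 26.01 °C + 59.2 °C = 215.646 °C.
Addition/subtraction keeps the fewest decimal places: 64.59 → 2 decimal places, 65.846 → 3 decimal places, 26.01 → 2 decimal places, 59.2 → 1 decimal place; limit is 1.
Rounded to 1 decimal place: 215.6 °C.

215.6 °C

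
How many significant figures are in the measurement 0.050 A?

0.050: leading zeros are not significant; trailing zeros after a decimal point are significant.

2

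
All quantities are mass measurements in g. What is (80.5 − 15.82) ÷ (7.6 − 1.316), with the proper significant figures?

80.5 − 15.82 = 64.68, limited to 1 d.p. → 3 s.f.; 7.6 − 1.316 = 6.284, limited to 1 d.p. → 2 s.f.
Carrying full precision, 64.68 ÷ 6.284 = 10.2928071292…; keep min(3, 2) = 2 s.f.
Rounded to 2 significant figures: 1.0 × 10¹.

1.0 × 10¹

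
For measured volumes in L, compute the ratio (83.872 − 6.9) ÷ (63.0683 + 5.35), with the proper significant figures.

1.13

83.872 − 6.9 = 76.972, limited to 1 d.p. → 3 s.f.; 63.0683 + 5.35 = 68.4183, limited to 2 d.p. → 4 s.f.
Carrying full precision, 76.972 ÷ 68.4183 = 1.12502064506…; keep min(3, 4) = 3 s.f.
Rounded to 3 significant figures: 1.13.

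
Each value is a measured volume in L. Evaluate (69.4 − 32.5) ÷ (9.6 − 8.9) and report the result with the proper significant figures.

69.4 − 32.5 = 36.9, limited to 1 d.p. → 3 s.f.; 9.6 − 8.9 = 0.7, limited to 1 d.p. → 1 s.f.
Carrying full precision, 36.9 ÷ 0.7 = 52.7142857143…; keep min(3, 1) = 1 s.f.
Rounded to 1 significant figure: 5 × 10^1.

5 × 10^1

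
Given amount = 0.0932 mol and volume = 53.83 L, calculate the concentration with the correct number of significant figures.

0.00173 mol/L

concentration = 0.0932 mol ÷ 53.83 L = 0.00173137655582… mol/L.
0.0932 has 3 significant figures; 53.83 has 4.
Division/multiplication keeps the fewest: 3 significant figures.
Rounded: 0.00173 mol/L.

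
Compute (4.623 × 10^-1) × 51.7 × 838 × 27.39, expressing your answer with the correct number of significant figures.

5.49 × 10^5

(4.623 × 10^-1) × 51.7 × 838 × 27.39 = 548593.285066…
Multiplication/division keeps the fewest significant figures: 4.623 × 10^-1 → 4 s.f., 51.7 → 3 s.f., 838 → 3 s.f., 27.39 → 4 s.f.; limit is 3.
Rounded to 3 significant figures: 5.49 × 10^5.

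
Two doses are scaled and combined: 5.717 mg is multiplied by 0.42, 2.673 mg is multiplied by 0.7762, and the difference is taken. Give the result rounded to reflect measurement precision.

5.717 × 0.42 = 2.40114 → 2.4 mg (2 s.f., last digit at the 10^-1 place).
2.673 × 0.7762 = 2.0747826 → 2.075 mg (4 s.f., last digit at the 10^-3 place).
Difference: 0.3263574 mg; keep the coarser place, 10^-1.
Result: 0.3 mg.

0.3 mg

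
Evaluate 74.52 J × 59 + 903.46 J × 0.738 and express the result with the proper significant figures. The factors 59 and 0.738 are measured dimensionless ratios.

74.52 × 59 = 4396.68 → 4.4 × 10³ J (2 s.f., last digit at the 10^2 place).
903.46 × 0.738 = 666.75348 → 667 J (3 s.f., last digit at the 10^0 place).
Sum: 5063.43348 J; keep the coarser place, 10^2.
Result: 5.1 × 10³ J.

5.1 × 10³ J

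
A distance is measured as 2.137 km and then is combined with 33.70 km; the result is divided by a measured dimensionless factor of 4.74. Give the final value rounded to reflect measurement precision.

2.137 km + 33.70 km = 35.837 km; the sum is limited to 2 decimal places (4 s.f.).
Carrying full precision, 35.837 ÷ 4.74 = 7.56054852321… km; 4.74 has 3 s.f., so the result keeps min(4, 3) = 3 s.f.
Rounded to 3 significant figures: 7.56 km.

7.56 km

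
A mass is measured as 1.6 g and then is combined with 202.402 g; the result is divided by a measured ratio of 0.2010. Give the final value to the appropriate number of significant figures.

1.6 g + 202.402 g = 204.002 g; the sum is limited to 1 decimal place (4 s.f.).
Carrying full precision, 204.002 ÷ 0.2010 = 1014.93532338… g; 0.2010 has 4 s.f., so the result keeps min(4, 4) = 4 s.f.
Rounded to 4 significant figures: 1015 g.

1015 g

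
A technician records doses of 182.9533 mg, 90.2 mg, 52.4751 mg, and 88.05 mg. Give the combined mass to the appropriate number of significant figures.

182.9533 mg + 90.2 mg + 52.4751 mg + 88.05 mg = 413.6784 mg.
Addition/subtraction keeps the fewest decimal places: 182.9533 → 4 decimal places, 90.2 → 1 decimal place, 52.4751 → 4 decimal places, 88.05 → 2 decimal places; limit is 1.
Rounded to 1 decimal place: 413.7 mg.

413.7 mg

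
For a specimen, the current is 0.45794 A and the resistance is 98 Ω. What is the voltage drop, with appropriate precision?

45 V

voltage drop = 0.45794 A × 98 Ω = 44.87812 V.
0.45794 has 5 significant figures; 98 has 2.
Division/multiplication keeps the fewest: 2 significant figures.
Rounded: 45 V.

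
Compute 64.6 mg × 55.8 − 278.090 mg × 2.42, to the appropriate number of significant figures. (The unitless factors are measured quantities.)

64.6 × 55.8 = 3604.68 → 3.60 × 10³ mg (3 s.f., last digit at the 10^1 place).
278.090 × 2.42 = 672.9778 → 673 mg (3 s.f., last digit at the 10^0 place).
Difference: 2931.7022 mg; keep the coarser place, 10^1.
Result: 2.93 × 10³ mg.

2.93 × 10³ mg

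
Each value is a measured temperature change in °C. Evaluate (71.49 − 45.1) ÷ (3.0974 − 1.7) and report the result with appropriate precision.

71.49 − 45.1 = 26.39, limited to 1 d.p. → 3 s.f.; 3.0974 − 1.7 = 1.3974, limited to 1 d.p. → 2 s.f.
Carrying full precision, 26.39 ÷ 1.3974 = 18.8850722771…; keep min(3, 2) = 2 s.f.
Rounded to 2 significant figures: 19.

19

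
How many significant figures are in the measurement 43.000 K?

5

43.000: trailing zeros after a decimal point are significant.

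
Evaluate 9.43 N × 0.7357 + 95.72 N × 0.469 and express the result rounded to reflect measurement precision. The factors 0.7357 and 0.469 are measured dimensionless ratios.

9.43 × 0.7357 = 6.937651 → 6.94 N (3 s.f., last digit at the 10^-2 place).
95.72 × 0.469 = 44.89268 → 44.9 N (3 s.f., last digit at the 10^-1 place).
Sum: 51.830331 N; keep the coarser place, 10^-1.
Result: 51.8 N.

51.8 N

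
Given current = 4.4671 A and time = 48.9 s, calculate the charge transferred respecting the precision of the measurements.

218 C

charge transferred = 4.4671 A × 48.9 s = 218.44119 C.
4.4671 has 5 significant figures; 48.9 has 3.
Division/multiplication keeps the fewest: 3 significant figures.
Rounded: 218 C.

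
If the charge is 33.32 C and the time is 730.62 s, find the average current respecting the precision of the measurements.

average current = 33.32 C ÷ 730.62 s = 0.0456051025157… A.
33.32 has 4 significant figures; 730.62 has 5.
Division/multiplication keeps the fewest: 4 significant figures.
Rounded: 0.04561 A.

0.04561 A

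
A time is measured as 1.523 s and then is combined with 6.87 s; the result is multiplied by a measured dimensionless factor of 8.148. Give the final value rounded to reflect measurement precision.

68.4 s

1.523 s + 6.87 s = 8.393 s; the sum is limited to 2 decimal places (3 s.f.).
Carrying full precision, 8.393 × 8.148 = 68.386164 s; 8.148 has 4 s.f., so the result keeps min(3, 4) = 3 s.f.
Rounded to 3 significant figures: 68.4 s.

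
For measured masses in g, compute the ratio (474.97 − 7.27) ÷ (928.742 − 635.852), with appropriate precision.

1.5968

474.97 − 7.27 = 467.70, limited to 2 d.p. → 5 s.f.; 928.742 − 635.852 = 292.890, limited to 3 d.p. → 6 s.f.
Carrying full precision, 467.70 ÷ 292.890 = 1.596845232…; keep min(5, 6) = 5 s.f.
Rounded to 5 significant figures: 1.5968.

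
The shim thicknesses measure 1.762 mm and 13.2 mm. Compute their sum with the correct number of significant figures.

1.762 mm + 13.2 mm = 14.962 mm.
Addition/subtraction keeps the fewest decimal places: 1.762 → 3 decimal places, 13.2 → 1 decimal place; limit is 1.
Rounded to 1 decimal place: 15.0 mm.

15.0 mm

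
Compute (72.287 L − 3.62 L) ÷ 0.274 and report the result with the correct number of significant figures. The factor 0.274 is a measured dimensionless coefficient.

251 L

72.287 L − 3.62 L = 68.667 L; the difference is limited to 2 decimal places (4 s.f.).
Carrying full precision, 68.667 ÷ 0.274 = 250.609489051… L; 0.274 has 3 s.f., so the result keeps min(4, 3) = 3 s.f.
Rounded to 3 significant figures: 251 L.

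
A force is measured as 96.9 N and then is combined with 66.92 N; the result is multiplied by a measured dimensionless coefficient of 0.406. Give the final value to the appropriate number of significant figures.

66.5 N

96.9 N + 66.92 N = 163.82 N; the sum is limited to 1 decimal place (4 s.f.).
Carrying full precision, 163.82 × 0.406 = 66.51092 N; 0.406 has 3 s.f., so the result keeps min(4, 3) = 3 s.f.
Rounded to 3 significant figures: 66.5 N.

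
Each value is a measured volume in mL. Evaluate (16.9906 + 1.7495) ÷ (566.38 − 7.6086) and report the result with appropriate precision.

0.033538

16.9906 + 1.7495 = 18.7401, limited to 4 d.p. → 6 s.f.; 566.38 − 7.6086 = 558.7714, limited to 2 d.p. → 5 s.f.
Carrying full precision, 18.7401 ÷ 558.7714 = 0.0335380443595…; keep min(6, 5) = 5 s.f.
Rounded to 5 significant figures: 0.033538.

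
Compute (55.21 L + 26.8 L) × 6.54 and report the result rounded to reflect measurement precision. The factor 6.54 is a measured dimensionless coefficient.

55.21 L + 26.8 L = 82.01 L; the sum is limited to 1 decimal place (3 s.f.).
Carrying full precision, 82.01 × 6.54 = 536.3454 L; 6.54 has 3 s.f., so the result keeps min(3, 3) = 3 s.f.
Rounded to 3 significant figures: 536 L.

536 L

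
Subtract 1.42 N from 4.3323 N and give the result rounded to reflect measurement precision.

4.3323 N − 1.42 N = 2.9123 N.
Addition/subtraction keeps the fewest decimal places: 4.3323 → 4 decimal places, 1.42 → 2 decimal places; limit is 2.
Rounded to 2 decimal places: 2.91 N.

2.91 N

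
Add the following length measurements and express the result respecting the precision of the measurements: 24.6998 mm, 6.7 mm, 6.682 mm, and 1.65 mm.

24.6998 mm + 6.7 mm + 6.682 mm + 1.65 mm = 39.7318 mm.
Addition/subtraction keeps the fewest decimal places: 24.6998 → 4 decimal places, 6.7 → 1 decimal place, 6.682 → 3 decimal places, 1.65 → 2 decimal places; limit is 1.
Rounded to 1 decimal place: 39.7 mm.

39.7 mm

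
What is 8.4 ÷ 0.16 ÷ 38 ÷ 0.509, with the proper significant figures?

8.4 ÷ 0.16 ÷ 38 ÷ 0.509 = 2.71430048599…
Multiplication/division keeps the fewest significant figures: 8.4 → 2 s.f., 0.16 → 2 s.f., 38 → 2 s.f., 0.509 → 3 s.f.; limit is 2.
Rounded to 2 significant figures: 2.7.

2.7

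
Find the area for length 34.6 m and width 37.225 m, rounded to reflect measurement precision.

1.29 × 10^3 m²

area = 34.6 m × 37.225 m = 1287.985 m².
34.6 has 3 significant figures; 37.225 has 5.
Division/multiplication keeps the fewest: 3 significant figures.
Rounded: 1.29 × 10^3 m².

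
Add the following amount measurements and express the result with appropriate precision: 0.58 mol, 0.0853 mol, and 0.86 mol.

0.58 mol + 0.0853 mol + 0.86 mol = 1.5253 mol.
Addition/subtraction keeps the fewest decimal places: 0.58 → 2 decimal places, 0.0853 → 4 decimal places, 0.86 → 2 decimal places; limit is 2.
Rounded to 2 decimal places: 1.53 mol.

1.53 mol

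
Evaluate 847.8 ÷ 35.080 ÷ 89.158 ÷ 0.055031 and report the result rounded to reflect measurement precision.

847.8 ÷ 35.080 ÷ 89.158 ÷ 0.055031 = 4.92567898897…
Multiplication/division keeps the fewest significant figures: 847.8 → 4 s.f., 35.080 → 5 s.f., 89.158 → 5 s.f., 0.055031 → 5 s.f.; limit is 4.
Rounded to 4 significant figures: 4.926.

4.926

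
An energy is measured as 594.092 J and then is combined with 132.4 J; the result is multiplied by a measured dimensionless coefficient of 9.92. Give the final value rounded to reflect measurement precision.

594.092 J + 132.4 J = 726.492 J; the sum is limited to 1 decimal place (4 s.f.).
Carrying full precision, 726.492 × 9.92 = 7206.80064 J; 9.92 has 3 s.f., so the result keeps min(4, 3) = 3 s.f.
Rounded to 3 significant figures: 7.21 × 10^3 J.

7.21 × 10^3 J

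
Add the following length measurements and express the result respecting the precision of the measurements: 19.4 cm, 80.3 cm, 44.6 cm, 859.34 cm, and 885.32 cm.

19.4 cm + 80.3 cm + 44.6 cm + 859.34 cm + 885.32 cm = 1888.96 cm.
Addition/subtraction keeps the fewest decimal places: 19.4 → 1 decimal place, 80.3 → 1 decimal place, 44.6 → 1 decimal place, 859.34 → 2 decimal places, 885.32 → 2 decimal places; limit is 1.
Rounded to 1 decimal place: 1889.0 cm.

1889.0 cm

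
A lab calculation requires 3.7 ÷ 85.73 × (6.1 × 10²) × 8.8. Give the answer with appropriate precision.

3.7 ÷ 85.73 × (6.1 × 10²) × 8.8 = 231.676192698…
Multiplication/division keeps the fewest significant figures: 3.7 → 2 s.f., 85.73 → 4 s.f., 6.1 × 10² → 2 s.f., 8.8 → 2 s.f.; limit is 2.
Rounded to 2 significant figures: 2.3 × 10².

2.3 × 10²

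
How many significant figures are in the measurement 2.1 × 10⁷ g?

2

2.1 × 10⁷: in scientific notation every digit of the coefficient is significant.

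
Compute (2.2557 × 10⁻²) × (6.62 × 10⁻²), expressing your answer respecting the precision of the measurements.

0.00149

(2.2557 × 10⁻²) × (6.62 × 10⁻²) = 0.0014932734
Multiplication/division keeps the fewest significant figures: 2.2557 × 10⁻² → 5 s.f., 6.62 × 10⁻² → 3 s.f.; limit is 3.
Rounded to 3 significant figures: 0.00149.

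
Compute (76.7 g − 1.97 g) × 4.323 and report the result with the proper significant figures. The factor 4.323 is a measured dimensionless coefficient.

323 g

76.7 g − 1.97 g = 74.73 g; the difference is limited to 1 decimal place (3 s.f.).
Carrying full precision, 74.73 × 4.323 = 323.05779 g; 4.323 has 4 s.f., so the result keeps min(3, 4) = 3 s.f.
Rounded to 3 significant figures: 323 g.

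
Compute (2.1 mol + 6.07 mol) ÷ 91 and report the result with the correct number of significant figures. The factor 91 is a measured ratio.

0.090 mol

2.1 mol + 6.07 mol = 8.17 mol; the sum is limited to 1 decimal place (2 s.f.).
Carrying full precision, 8.17 ÷ 91 = 0.0897802197802… mol; 91 has 2 s.f., so the result keeps min(2, 2) = 2 s.f.
Rounded to 2 significant figures: 0.090 mol.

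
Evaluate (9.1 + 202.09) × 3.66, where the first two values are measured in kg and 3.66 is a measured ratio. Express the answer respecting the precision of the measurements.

9.1 kg + 202.09 kg = 211.19 kg; the sum is limited to 1 decimal place (4 s.f.).
Carrying full precision, 211.19 × 3.66 = 772.9554 kg; 3.66 has 3 s.f., so the result keeps min(4, 3) = 3 s.f.
Rounded to 3 significant figures: 773 kg.

773 kg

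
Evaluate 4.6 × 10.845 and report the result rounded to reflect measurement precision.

50.

4.6 × 10.845 = 49.887
Multiplication/division keeps the fewest significant figures: 4.6 → 2 s.f., 10.845 → 5 s.f.; limit is 2.
Rounded to 2 significant figures: 50.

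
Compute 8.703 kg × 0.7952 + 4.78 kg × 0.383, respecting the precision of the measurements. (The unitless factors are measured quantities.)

8.703 × 0.7952 = 6.9206256 → 6.921 kg (4 s.f., last digit at the 10^-3 place).
4.78 × 0.383 = 1.83074 → 1.83 kg (3 s.f., last digit at the 10^-2 place).
Sum: 8.7513656 kg; keep the coarser place, 10^-2.
Result: 8.75 kg.

8.75 kg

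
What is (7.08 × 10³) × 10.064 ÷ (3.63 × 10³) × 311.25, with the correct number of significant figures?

6.11 × 10³

(7.08 × 10³) × 10.064 ÷ (3.63 × 10³) × 311.25 = 6109.51338843…
Multiplication/division keeps the fewest significant figures: 7.08 × 10³ → 3 s.f., 10.064 → 5 s.f., 3.63 × 10³ → 3 s.f., 311.25 → 5 s.f.; limit is 3.
Rounded to 3 significant figures: 6.11 × 10³.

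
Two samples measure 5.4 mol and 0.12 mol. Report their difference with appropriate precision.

5.3 mol

5.4 mol − 0.12 mol = 5.28 mol.
Addition/subtraction keeps the fewest decimal places: 5.4 → 1 decimal place, 0.12 → 2 decimal places; limit is 1.
Rounded to 1 decimal place: 5.3 mol.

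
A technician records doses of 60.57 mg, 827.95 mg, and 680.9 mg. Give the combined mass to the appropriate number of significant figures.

60.57 mg + 827.95 mg + 680.9 mg = 1569.42 mg.
Addition/subtraction keeps the fewest decimal places: 60.57 → 2 decimal places, 827.95 → 2 decimal places, 680.9 → 1 decimal place; limit is 1.
Rounded to 1 decimal place: 1569.4 mg.

1569.4 mg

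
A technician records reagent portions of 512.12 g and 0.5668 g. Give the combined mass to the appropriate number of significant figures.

512.12 g + 0.5668 g = 512.6868 g.
Addition/subtraction keeps the fewest decimal places: 512.12 → 2 decimal places, 0.5668 → 4 decimal places; limit is 2.
Rounded to 2 decimal places: 512.69 g.

512.69 g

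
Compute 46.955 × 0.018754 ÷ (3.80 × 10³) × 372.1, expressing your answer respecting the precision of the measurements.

0.0862

46.955 × 0.018754 ÷ (3.80 × 10³) × 372.1 = 0.0862286982755…
Multiplication/division keeps the fewest significant figures: 46.955 → 5 s.f., 0.018754 → 5 s.f., 3.80 × 10³ → 3 s.f., 372.1 → 4 s.f.; limit is 3.
Rounded to 3 significant figures: 0.0862.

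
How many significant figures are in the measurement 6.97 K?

6.97: every digit is nonzero and significant.

3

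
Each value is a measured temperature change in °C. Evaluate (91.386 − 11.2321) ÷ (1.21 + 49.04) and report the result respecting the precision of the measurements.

1.595

91.386 − 11.2321 = 80.1539, limited to 3 d.p. → 5 s.f.; 1.21 + 49.04 = 50.25, limited to 2 d.p. → 4 s.f.
Carrying full precision, 80.1539 ÷ 50.25 = 1.59510248756…; keep min(5, 4) = 4 s.f.
Rounded to 4 significant figures: 1.595.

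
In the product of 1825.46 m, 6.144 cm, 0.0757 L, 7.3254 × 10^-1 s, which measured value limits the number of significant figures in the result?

1825.46 m → 6 s.f.; 6.144 cm → 4 s.f.; 0.0757 L → 3 s.f.; 7.3254 × 10^-1 s → 5 s.f.
The fewest is 3 significant figures, from 0.0757 L.

0.0757 L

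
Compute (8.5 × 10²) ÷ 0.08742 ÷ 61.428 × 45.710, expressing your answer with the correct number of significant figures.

7.2 × 10³

(8.5 × 10²) ÷ 0.08742 ÷ 61.428 × 45.710 = 7235.24045955…
Multiplication/division keeps the fewest significant figures: 8.5 × 10² → 2 s.f., 0.08742 → 4 s.f., 61.428 → 5 s.f., 45.710 → 5 s.f.; limit is 2.
Rounded to 2 significant figures: 7.2 × 10³.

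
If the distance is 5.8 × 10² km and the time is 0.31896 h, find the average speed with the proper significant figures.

1.8 × 10³ km/h

average speed = 5.8 × 10² km ÷ 0.31896 h = 1818.40983195… km/h.
5.8 × 10² has 2 significant figures; 0.31896 has 5.
Division/multiplication keeps the fewest: 2 significant figures.
Rounded: 1.8 × 10³ km/h.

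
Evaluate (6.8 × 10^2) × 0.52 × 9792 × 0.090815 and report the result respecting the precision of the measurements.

(6.8 × 10^2) × 0.52 × 9792 × 0.090815 = 314442.505728
Multiplication/division keeps the fewest significant figures: 6.8 × 10^2 → 2 s.f., 0.52 → 2 s.f., 9792 → 4 s.f., 0.090815 → 5 s.f.; limit is 2.
Rounded to 2 significant figures: 3.1 × 10^5.

3.1 × 10^5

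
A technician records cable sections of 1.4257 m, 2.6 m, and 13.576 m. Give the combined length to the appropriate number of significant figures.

1.4257 m + 2.6 m + 13.576 m = 17.6017 m.
Addition/subtraction keeps the fewest decimal places: 1.4257 → 4 decimal places, 2.6 → 1 decimal place, 13.576 → 3 decimal places; limit is 1.
Rounded to 1 decimal place: 17.6 m.

17.6 m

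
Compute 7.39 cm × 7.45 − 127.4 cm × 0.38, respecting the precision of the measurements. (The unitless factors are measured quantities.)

7.39 × 7.45 = 55.0555 → 55.1 cm (3 s.f., last digit at the 10^-1 place).
127.4 × 0.38 = 48.412 → 48 cm (2 s.f., last digit at the 10^0 place).
Difference: 6.6435 cm; keep the coarser place, 10^0.
Result: 7 cm.

7 cm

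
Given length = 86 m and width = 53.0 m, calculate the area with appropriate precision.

4.6 × 10³ m²

area = 86 m × 53.0 m = 4558 m².
86 has 2 significant figures; 53.0 has 3.
Division/multiplication keeps the fewest: 2 significant figures.
Rounded: 4.6 × 10³ m².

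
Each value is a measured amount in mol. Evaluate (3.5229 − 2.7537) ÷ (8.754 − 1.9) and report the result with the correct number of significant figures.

3.5229 − 2.7537 = 0.7692, limited to 4 d.p. → 4 s.f.; 8.754 − 1.9 = 6.854, limited to 1 d.p. → 2 s.f.
Carrying full precision, 0.7692 ÷ 6.854 = 0.112226437117…; keep min(4, 2) = 2 s.f.
Rounded to 2 significant figures: 0.11.

0.11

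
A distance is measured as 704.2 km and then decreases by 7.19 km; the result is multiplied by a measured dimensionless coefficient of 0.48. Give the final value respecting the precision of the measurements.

704.2 km − 7.19 km = 697.01 km; the difference is limited to 1 decimal place (4 s.f.).
Carrying full precision, 697.01 × 0.48 = 334.5648 km; 0.48 has 2 s.f., so the result keeps min(4, 2) = 2 s.f.
Rounded to 2 significant figures: 3.3 × 10² km.

3.3 × 10² km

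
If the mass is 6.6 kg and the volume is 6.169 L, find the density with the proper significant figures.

1.1 kg/L

density = 6.6 kg ÷ 6.169 L = 1.06986545631… kg/L.
6.6 has 2 significant figures; 6.169 has 4.
Division/multiplication keeps the fewest: 2 significant figures.
Rounded: 1.1 kg/L.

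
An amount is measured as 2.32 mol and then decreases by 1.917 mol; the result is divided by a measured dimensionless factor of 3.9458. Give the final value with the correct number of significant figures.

0.10 mol

2.32 mol − 1.917 mol = 0.403 mol; the difference is limited to 2 decimal places (2 s.f.).
Carrying full precision, 0.403 ÷ 3.9458 = 0.102133914542… mol; 3.9458 has 5 s.f., so the result keeps min(2, 5) = 2 s.f.
Rounded to 2 significant figures: 0.10 mol.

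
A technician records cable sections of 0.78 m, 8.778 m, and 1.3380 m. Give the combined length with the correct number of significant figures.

0.78 m + 8.778 m + 1.3380 m = 10.8960 m.
Addition/subtraction keeps the fewest decimal places: 0.78 → 2 decimal places, 8.778 → 3 decimal places, 1.3380 → 4 decimal places; limit is 2.
Rounded to 2 decimal places: 10.90 m.

10.90 m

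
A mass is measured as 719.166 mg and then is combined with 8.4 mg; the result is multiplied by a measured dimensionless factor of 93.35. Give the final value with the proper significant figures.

719.166 mg + 8.4 mg = 727.566 mg; the sum is limited to 1 decimal place (4 s.f.).
Carrying full precision, 727.566 × 93.35 = 67918.2861 mg; 93.35 has 4 s.f., so the result keeps min(4, 4) = 4 s.f.
Rounded to 4 significant figures: 6.792 × 10^4 mg.

6.792 × 10^4 mg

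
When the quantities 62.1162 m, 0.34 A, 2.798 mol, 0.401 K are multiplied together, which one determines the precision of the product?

0.34 A

62.1162 m → 6 s.f.; 0.34 A → 2 s.f.; 2.798 mol → 4 s.f.; 0.401 K → 3 s.f.
The fewest is 2 significant figures, from 0.34 A.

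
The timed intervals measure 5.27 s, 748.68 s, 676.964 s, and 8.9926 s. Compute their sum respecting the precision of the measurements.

5.27 s + 748.68 s + 676.964 s + 8.9926 s = 1439.9066 s.
Addition/subtraction keeps the fewest decimal places: 5.27 → 2 decimal places, 748.68 → 2 decimal places, 676.964 → 3 decimal places, 8.9926 → 4 decimal places; limit is 2.
Rounded to 2 decimal places: 1439.91 s.

1439.91 s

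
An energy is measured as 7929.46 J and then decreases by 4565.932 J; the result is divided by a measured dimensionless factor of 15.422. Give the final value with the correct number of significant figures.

7929.46 J − 4565.932 J = 3363.528 J; the difference is limited to 2 decimal places (6 s.f.).
Carrying full precision, 3363.528 ÷ 15.422 = 218.099338607… J; 15.422 has 5 s.f., so the result keeps min(6, 5) = 5 s.f.
Rounded to 5 significant figures: 2.1810 × 10² J.

2.1810 × 10² J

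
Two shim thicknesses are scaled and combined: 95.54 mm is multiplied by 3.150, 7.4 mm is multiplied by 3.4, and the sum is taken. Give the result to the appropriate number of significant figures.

95.54 × 3.150 = 300.951 → 301.0 mm (4 s.f., last digit at the 10^-1 place).
7.4 × 3.4 = 25.16 → 25 mm (2 s.f., last digit at the 10^0 place).
Sum: 326.111 mm; keep the coarser place, 10^0.
Result: 326 mm.

326 mm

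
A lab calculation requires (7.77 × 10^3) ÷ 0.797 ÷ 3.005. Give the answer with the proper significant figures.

(7.77 × 10^3) ÷ 0.797 ÷ 3.005 = 3244.27919173…
Multiplication/division keeps the fewest significant figures: 7.77 × 10^3 → 3 s.f., 0.797 → 3 s.f., 3.005 → 4 s.f.; limit is 3.
Rounded to 3 significant figures: 3.24 × 10^3.

3.24 × 10^3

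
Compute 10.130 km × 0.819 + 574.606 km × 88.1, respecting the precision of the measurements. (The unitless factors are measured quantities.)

5.06 × 10⁴ km

10.130 × 0.819 = 8.29647 → 8.30 km (3 s.f., last digit at the 10^-2 place).
574.606 × 88.1 = 50622.7886 → 5.06 × 10⁴ km (3 s.f., last digit at the 10^2 place).
Sum: 50631.08507 km; keep the coarser place, 10^2.
Result: 5.06 × 10⁴ km.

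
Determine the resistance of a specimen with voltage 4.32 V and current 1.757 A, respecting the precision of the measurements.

resistance = 4.32 V ÷ 1.757 A = 2.45873648264… Ω.
4.32 has 3 significant figures; 1.757 has 4.
Division/multiplication keeps the fewest: 3 significant figures.
Rounded: 2.46 Ω.

2.46 Ω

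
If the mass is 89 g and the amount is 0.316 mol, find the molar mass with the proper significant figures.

2.8 × 10² g/mol

molar mass = 89 g ÷ 0.316 mol = 281.64556962… g/mol.
89 has 2 significant figures; 0.316 has 3.
Division/multiplication keeps the fewest: 2 significant figures.
Rounded: 2.8 × 10² g/mol.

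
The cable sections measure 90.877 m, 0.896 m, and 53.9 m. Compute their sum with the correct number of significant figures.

145.7 m

90.877 m + 0.896 m + 53.9 m = 145.673 m.
Addition/subtraction keeps the fewest decimal places: 90.877 → 3 decimal places, 0.896 → 3 decimal places, 53.9 → 1 decimal place; limit is 1.
Rounded to 1 decimal place: 145.7 m.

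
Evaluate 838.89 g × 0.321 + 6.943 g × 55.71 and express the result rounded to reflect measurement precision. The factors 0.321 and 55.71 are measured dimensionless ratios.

838.89 × 0.321 = 269.28369 → 269 g (3 s.f., last digit at the 10^0 place).
6.943 × 55.71 = 386.79453 → 386.8 g (4 s.f., last digit at the 10^-1 place).
Sum: 656.07822 g; keep the coarser place, 10^0.
Result: 656 g.

656 g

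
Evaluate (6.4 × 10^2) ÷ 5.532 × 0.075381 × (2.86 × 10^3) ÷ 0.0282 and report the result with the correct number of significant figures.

8.8 × 10^5

(6.4 × 10^2) ÷ 5.532 × 0.075381 × (2.86 × 10^3) ÷ 0.0282 = 884456.792972…
Multiplication/division keeps the fewest significant figures: 6.4 × 10^2 → 2 s.f., 5.532 → 4 s.f., 0.075381 → 5 s.f., 2.86 × 10^3 → 3 s.f., 0.0282 → 3 s.f.; limit is 2.
Rounded to 2 significant figures: 8.8 × 10^5.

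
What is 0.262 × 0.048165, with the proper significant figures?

0.0126

0.262 × 0.048165 = 0.01261923
Multiplication/division keeps the fewest significant figures: 0.262 → 3 s.f., 0.048165 → 5 s.f.; limit is 3.
Rounded to 3 significant figures: 0.0126.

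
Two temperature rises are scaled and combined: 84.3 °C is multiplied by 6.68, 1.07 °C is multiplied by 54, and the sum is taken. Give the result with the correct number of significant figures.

84.3 × 6.68 = 563.124 → 563 °C (3 s.f., last digit at the 10^0 place).
1.07 × 54 = 57.78 → 58 °C (2 s.f., last digit at the 10^0 place).
Sum: 620.904 °C; keep the coarser place, 10^0.
Result: 621 °C.

621 °C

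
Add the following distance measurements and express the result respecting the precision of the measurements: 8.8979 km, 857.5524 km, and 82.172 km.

948.622 km

8.8979 km + 857.5524 km + 82.172 km = 948.6223 km.
Addition/subtraction keeps the fewest decimal places: 8.8979 → 4 decimal places, 857.5524 → 4 decimal places, 82.172 → 3 decimal places; limit is 3.
Rounded to 3 decimal places: 948.622 km.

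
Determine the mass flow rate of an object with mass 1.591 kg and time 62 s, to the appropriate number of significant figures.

0.026 kg/s

mass flow rate = 1.591 kg ÷ 62 s = 0.0256612903226… kg/s.
1.591 has 4 significant figures; 62 has 2.
Division/multiplication keeps the fewest: 2 significant figures.
Rounded: 0.026 kg/s.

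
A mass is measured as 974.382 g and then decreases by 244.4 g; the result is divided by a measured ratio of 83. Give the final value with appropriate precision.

8.8 g

974.382 g − 244.4 g = 729.982 g; the difference is limited to 1 decimal place (4 s.f.).
Carrying full precision, 729.982 ÷ 83 = 8.79496385542… g; 83 has 2 s.f., so the result keeps min(4, 2) = 2 s.f.
Rounded to 2 significant figures: 8.8 g.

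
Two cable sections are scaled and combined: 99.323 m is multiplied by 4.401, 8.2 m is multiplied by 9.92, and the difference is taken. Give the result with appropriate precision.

356 m

99.323 × 4.401 = 437.120523 → 437.1 m (4 s.f., last digit at the 10^-1 place).
8.2 × 9.92 = 81.344 → 81 m (2 s.f., last digit at the 10^0 place).
Difference: 355.776523 m; keep the coarser place, 10^0.
Result: 356 m.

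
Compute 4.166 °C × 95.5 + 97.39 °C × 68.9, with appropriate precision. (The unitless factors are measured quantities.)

4.166 × 95.5 = 397.853 → 398 °C (3 s.f., last digit at the 10^0 place).
97.39 × 68.9 = 6710.171 → 6.71 × 10^3 °C (3 s.f., last digit at the 10^1 place).
Sum: 7108.024 °C; keep the coarser place, 10^1.
Result: 7.11 × 10^3 °C.

7.11 × 10^3 °C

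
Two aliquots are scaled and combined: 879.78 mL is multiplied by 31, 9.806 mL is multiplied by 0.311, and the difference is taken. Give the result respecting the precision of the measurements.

2.7 × 10⁴ mL

879.78 × 31 = 27273.18 → 2.7 × 10⁴ mL (2 s.f., last digit at the 10^3 place).
9.806 × 0.311 = 3.049666 → 3.05 mL (3 s.f., last digit at the 10^-2 place).
Difference: 27270.130334 mL; keep the coarser place, 10^3.
Result: 2.7 × 10⁴ mL.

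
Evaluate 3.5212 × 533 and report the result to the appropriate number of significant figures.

1.88 × 10³

3.5212 × 533 = 1876.7996
Multiplication/division keeps the fewest significant figures: 3.5212 → 5 s.f., 533 → 3 s.f.; limit is 3.
Rounded to 3 significant figures: 1.88 × 10³.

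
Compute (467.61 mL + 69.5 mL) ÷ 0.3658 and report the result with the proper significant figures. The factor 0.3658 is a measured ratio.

467.61 mL + 69.5 mL = 537.11 mL; the sum is limited to 1 decimal place (4 s.f.).
Carrying full precision, 537.11 ÷ 0.3658 = 1468.31601968… mL; 0.3658 has 4 s.f., so the result keeps min(4, 4) = 4 s.f.
Rounded to 4 significant figures: 1468 mL.

1468 mL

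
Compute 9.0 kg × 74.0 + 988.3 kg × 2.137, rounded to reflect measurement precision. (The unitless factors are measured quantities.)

9.0 × 74.0 = 666 → 6.7 × 10^2 kg (2 s.f., last digit at the 10^1 place).
988.3 × 2.137 = 2111.9971 → 2112 kg (4 s.f., last digit at the 10^0 place).
Sum: 2777.9971 kg; keep the coarser place, 10^1.
Result: 2.78 × 10^3 kg.

2.78 × 10^3 kg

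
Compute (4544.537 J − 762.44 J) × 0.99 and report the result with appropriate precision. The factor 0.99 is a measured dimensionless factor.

4544.537 J − 762.44 J = 3782.097 J; the difference is limited to 2 decimal places (6 s.f.).
Carrying full precision, 3782.097 × 0.99 = 3744.27603 J; 0.99 has 2 s.f., so the result keeps min(6, 2) = 2 s.f.
Rounded to 2 significant figures: 3.7 × 10³ J.

3.7 × 10³ J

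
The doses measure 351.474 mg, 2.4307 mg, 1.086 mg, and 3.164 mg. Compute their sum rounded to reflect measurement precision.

351.474 mg + 2.4307 mg + 1.086 mg + 3.164 mg = 358.1547 mg.
Addition/subtraction keeps the fewest decimal places: 351.474 → 3 decimal places, 2.4307 → 4 decimal places, 1.086 → 3 decimal places, 3.164 → 3 decimal places; limit is 3.
Rounded to 3 decimal places: 358.155 mg.

358.155 mg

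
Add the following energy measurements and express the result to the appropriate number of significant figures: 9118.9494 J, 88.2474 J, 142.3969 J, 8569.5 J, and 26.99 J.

17946.1 J

9118.9494 J + 88.2474 J + 142.3969 J + 8569.5 J + 26.99 J = 17946.0837 J.
Addition/subtraction keeps the fewest decimal places: 9118.9494 → 4 decimal places, 88.2474 → 4 decimal places, 142.3969 → 4 decimal places, 8569.5 → 1 decimal place, 26.99 → 2 decimal places; limit is 1.
Rounded to 1 decimal place: 17946.1 J.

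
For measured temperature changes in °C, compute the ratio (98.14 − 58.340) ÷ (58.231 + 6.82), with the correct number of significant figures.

0.6118

98.14 − 58.340 = 39.800, limited to 2 d.p. → 4 s.f.; 58.231 + 6.82 = 65.051, limited to 2 d.p. → 4 s.f.
Carrying full precision, 39.800 ÷ 65.051 = 0.611827642926…; keep min(4, 4) = 4 s.f.
Rounded to 4 significant figures: 0.6118.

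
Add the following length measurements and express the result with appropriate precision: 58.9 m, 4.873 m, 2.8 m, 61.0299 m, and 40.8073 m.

58.9 m + 4.873 m + 2.8 m + 61.0299 m + 40.8073 m = 168.4102 m.
Addition/subtraction keeps the fewest decimal places: 58.9 → 1 decimal place, 4.873 → 3 decimal places, 2.8 → 1 decimal place, 61.0299 → 4 decimal places, 40.8073 → 4 decimal places; limit is 1.
Rounded to 1 decimal place: 168.4 m.

168.4 m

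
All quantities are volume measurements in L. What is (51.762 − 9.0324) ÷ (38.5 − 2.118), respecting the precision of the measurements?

1.17

51.762 − 9.0324 = 42.7296, limited to 3 d.p. → 5 s.f.; 38.5 − 2.118 = 36.382, limited to 1 d.p. → 3 s.f.
Carrying full precision, 42.7296 ÷ 36.382 = 1.1744708922…; keep min(5, 3) = 3 s.f.
Rounded to 3 significant figures: 1.17.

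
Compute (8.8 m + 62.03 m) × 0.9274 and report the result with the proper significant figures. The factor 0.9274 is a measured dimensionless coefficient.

8.8 m + 62.03 m = 70.83 m; the sum is limited to 1 decimal place (3 s.f.).
Carrying full precision, 70.83 × 0.9274 = 65.687742 m; 0.9274 has 4 s.f., so the result keeps min(3, 4) = 3 s.f.
Rounded to 3 significant figures: 65.7 m.

65.7 m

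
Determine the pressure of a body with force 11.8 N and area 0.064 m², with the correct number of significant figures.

pressure = 11.8 N ÷ 0.064 m² = 184.375 Pa.
11.8 has 3 significant figures; 0.064 has 2.
Division/multiplication keeps the fewest: 2 significant figures.
Rounded: 1.8 × 10^2 Pa.

1.8 × 10^2 Pa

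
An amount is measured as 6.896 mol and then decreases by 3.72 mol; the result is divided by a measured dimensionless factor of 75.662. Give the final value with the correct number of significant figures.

6.896 mol − 3.72 mol = 3.176 mol; the difference is limited to 2 decimal places (3 s.f.).
Carrying full precision, 3.176 ÷ 75.662 = 0.0419761571198… mol; 75.662 has 5 s.f., so the result keeps min(3, 5) = 3 s.f.
Rounded to 3 significant figures: 0.0420 mol.

0.0420 mol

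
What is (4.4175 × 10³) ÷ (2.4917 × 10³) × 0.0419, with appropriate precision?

(4.4175 × 10³) ÷ (2.4917 × 10³) × 0.0419 = 0.0742839226231…
Multiplication/division keeps the fewest significant figures: 4.4175 × 10³ → 5 s.f., 2.4917 × 10³ → 5 s.f., 0.0419 → 3 s.f.; limit is 3.
Rounded to 3 significant figures: 0.0743.

0.0743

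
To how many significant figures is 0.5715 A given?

4

0.5715: leading zeros are not significant.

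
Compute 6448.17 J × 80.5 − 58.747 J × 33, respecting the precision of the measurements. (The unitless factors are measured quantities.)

5.17 × 10^5 J

6448.17 × 80.5 = 519077.685 → 5.19 × 10^5 J (3 s.f., last digit at the 10^3 place).
58.747 × 33 = 1938.651 → 1.9 × 10^3 J (2 s.f., last digit at the 10^2 place).
Difference: 517139.034 J; keep the coarser place, 10^3.
Result: 5.17 × 10^5 J.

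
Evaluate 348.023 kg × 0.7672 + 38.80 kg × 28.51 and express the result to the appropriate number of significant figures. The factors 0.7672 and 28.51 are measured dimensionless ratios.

348.023 × 0.7672 = 267.0032456 → 267.0 kg (4 s.f., last digit at the 10^-1 place).
38.80 × 28.51 = 1106.188 → 1106 kg (4 s.f., last digit at the 10^0 place).
Sum: 1373.1912456 kg; keep the coarser place, 10^0.
Result: 1373 kg.

1373 kg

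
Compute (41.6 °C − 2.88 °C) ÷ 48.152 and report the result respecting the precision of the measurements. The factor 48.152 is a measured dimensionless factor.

0.804 °C

41.6 °C − 2.88 °C = 38.72 °C; the difference is limited to 1 decimal place (3 s.f.).
Carrying full precision, 38.72 ÷ 48.152 = 0.804120285762… °C; 48.152 has 5 s.f., so the result keeps min(3, 5) = 3 s.f.
Rounded to 3 significant figures: 0.804 °C.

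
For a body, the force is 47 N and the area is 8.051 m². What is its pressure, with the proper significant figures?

pressure = 47 N ÷ 8.051 m² = 5.8377841262… Pa.
47 has 2 significant figures; 8.051 has 4.
Division/multiplication keeps the fewest: 2 significant figures.
Rounded: 5.8 Pa.

5.8 Pa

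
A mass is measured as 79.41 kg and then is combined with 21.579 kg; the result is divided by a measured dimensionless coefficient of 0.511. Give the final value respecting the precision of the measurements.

79.41 kg + 21.579 kg = 100.989 kg; the sum is limited to 2 decimal places (5 s.f.).
Carrying full precision, 100.989 ÷ 0.511 = 197.630136986… kg; 0.511 has 3 s.f., so the result keeps min(5, 3) = 3 s.f.
Rounded to 3 significant figures: 198 kg.

198 kg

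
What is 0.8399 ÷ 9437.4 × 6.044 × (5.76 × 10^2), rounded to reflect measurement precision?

0.8399 ÷ 9437.4 × 6.044 × (5.76 × 10^2) = 0.309829065802…
Multiplication/division keeps the fewest significant figures: 0.8399 → 4 s.f., 9437.4 → 5 s.f., 6.044 → 4 s.f., 5.76 × 10^2 → 3 s.f.; limit is 3.
Rounded to 3 significant figures: 0.310.

0.310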